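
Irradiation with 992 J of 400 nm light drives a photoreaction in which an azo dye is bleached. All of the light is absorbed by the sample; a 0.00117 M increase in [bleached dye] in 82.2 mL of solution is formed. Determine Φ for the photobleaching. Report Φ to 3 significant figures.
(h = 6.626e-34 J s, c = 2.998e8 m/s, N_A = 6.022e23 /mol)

Product: (0.00117 M)(0.0822 L) = 9.617e-5 mol.
Photon energy at 400 nm: hc/λ = (6.626e-34)(2.998e8)/(400e-9) = 4.966e-19 J.
Photons incident: 992 / 4.966e-19 = 1.998e21, i.e. 1.998e21/6.022e23 = 0.003318 mol.
Φ = 9.617e-5 mol / 0.003318 mol photons = 0.0290.

Φ = 0.0290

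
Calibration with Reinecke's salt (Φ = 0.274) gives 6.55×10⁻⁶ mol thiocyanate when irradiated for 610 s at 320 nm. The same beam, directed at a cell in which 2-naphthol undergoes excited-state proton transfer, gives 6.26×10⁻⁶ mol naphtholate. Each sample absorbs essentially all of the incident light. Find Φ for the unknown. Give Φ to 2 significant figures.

Φ = 0.26

Photons absorbed by the actinometer: 6.55×10⁻⁶ / 0.274 = 2.391×10⁻⁵ mol.
Φ(unknown) = 6.26×10⁻⁶ / 2.391×10⁻⁵ = 0.26.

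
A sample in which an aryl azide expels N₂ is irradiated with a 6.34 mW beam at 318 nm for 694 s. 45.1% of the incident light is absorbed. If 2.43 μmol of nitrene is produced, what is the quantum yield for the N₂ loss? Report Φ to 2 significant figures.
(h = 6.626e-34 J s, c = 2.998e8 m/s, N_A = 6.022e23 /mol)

Φ = 0.46

Product: 2.43 μmol = 2.43e-6 mol.
Photon energy at 318 nm: hc/λ = (6.626e-34)(2.998e8)/(318e-9) = 6.247e-19 J.
Energy delivered: (6.34 mW)(694 s) = 4.400 J.
Photons incident: 4.400 / 6.247e-19 = 7.043e18, i.e. 7.043e18/6.022e23 = 1.170e-5 mol.
Photons absorbed: 0.451 × 1.170e-5 = 5.277e-6 mol.
Φ = 2.43e-6 mol / 5.277e-6 mol photons = 0.46.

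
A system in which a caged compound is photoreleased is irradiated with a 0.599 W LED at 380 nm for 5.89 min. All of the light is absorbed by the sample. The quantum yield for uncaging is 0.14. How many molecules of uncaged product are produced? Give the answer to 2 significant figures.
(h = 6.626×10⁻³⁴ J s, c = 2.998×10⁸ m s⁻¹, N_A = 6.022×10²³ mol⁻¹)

Photon energy at 380 nm: hc/λ = (6.626×10⁻³⁴)(2.998×10⁸)/(380×10⁻⁹) = 5.228×10⁻¹⁹ J.
Energy delivered: (0.599 W)(353.4 s) = 211.7 J.
Photons incident: 211.7 / 5.228×10⁻¹⁹ = 4.049×10²⁰, i.e. 4.049×10²⁰/6.022×10²³ = 6.724×10⁻⁴ mol.
Product: Φ × n_abs = 0.14 × 6.724×10⁻⁴ = 9.414×10⁻⁵ mol.
As a count: 9.414×10⁻⁵ × 6.022×10²³ = 5.7×10¹⁹.

5.7×10¹⁹ molecules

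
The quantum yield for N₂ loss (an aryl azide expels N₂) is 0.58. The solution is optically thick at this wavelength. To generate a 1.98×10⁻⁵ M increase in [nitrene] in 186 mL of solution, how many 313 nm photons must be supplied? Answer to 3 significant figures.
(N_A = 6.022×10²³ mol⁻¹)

3.82×10¹⁸ photons

Product: (1.98×10⁻⁵ M)(0.186 L) = 3.683×10⁻⁶ mol.
Photons that must be absorbed: 3.683×10⁻⁶ / 0.58 = 6.350×10⁻⁶ mol.
Photon count: 6.350×10⁻⁶ × 6.022×10²³ = 3.82×10¹⁸.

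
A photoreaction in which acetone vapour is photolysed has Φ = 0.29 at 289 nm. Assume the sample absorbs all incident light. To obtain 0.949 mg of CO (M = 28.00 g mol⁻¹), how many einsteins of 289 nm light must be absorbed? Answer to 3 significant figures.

1.17×10⁻⁴ einstein

Product: 0.949 mg / 28.00 g mol⁻¹ = 3.389×10⁻⁵ mol.
Photons that must be absorbed: 3.389×10⁻⁵ / 0.29 = 1.169×10⁻⁴ mol.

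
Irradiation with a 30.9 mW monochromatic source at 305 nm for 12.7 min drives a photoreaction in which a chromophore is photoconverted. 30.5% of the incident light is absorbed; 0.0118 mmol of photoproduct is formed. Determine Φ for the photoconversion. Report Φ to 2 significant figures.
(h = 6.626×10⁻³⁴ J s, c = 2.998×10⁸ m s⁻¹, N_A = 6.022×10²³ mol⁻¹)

Φ = 0.64

Product: 0.0118 mmol = 1.18×10⁻⁵ mol.
Photon energy at 305 nm: hc/λ = (6.626×10⁻³⁴)(2.998×10⁸)/(305×10⁻⁹) = 6.513×10⁻¹⁹ J.
Energy delivered: (30.9 mW)(762 s) = 23.55 J.
Photons incident: 23.55 / 6.513×10⁻¹⁹ = 3.616×10¹⁹, i.e. 3.616×10¹⁹/6.022×10²³ = 6.005×10⁻⁵ mol.
Photons absorbed: 0.305 × 6.005×10⁻⁵ = 1.832×10⁻⁵ mol.
Φ = 1.18×10⁻⁵ mol / 1.832×10⁻⁵ mol photons = 0.64.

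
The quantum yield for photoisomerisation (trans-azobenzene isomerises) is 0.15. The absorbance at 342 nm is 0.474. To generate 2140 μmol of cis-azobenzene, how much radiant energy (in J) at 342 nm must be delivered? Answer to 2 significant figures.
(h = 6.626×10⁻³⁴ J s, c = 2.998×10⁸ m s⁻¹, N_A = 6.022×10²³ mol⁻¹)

Product: 2140 μmol = 0.00214 mol.
Photons that must be absorbed: 0.00214 / 0.15 = 0.01427 mol.
Fraction absorbed: 1 − 10^(−0.474) = 0.6643.
Incident photons needed: 0.01427 / 0.6643 = 0.02148 mol.
Photon energy: hc/λ = 5.808×10⁻¹⁹ J; per mole, 3.498×10⁵ J mol⁻¹.
Energy required: 0.02148 × 3.498×10⁵ = 7500 J.

7500 J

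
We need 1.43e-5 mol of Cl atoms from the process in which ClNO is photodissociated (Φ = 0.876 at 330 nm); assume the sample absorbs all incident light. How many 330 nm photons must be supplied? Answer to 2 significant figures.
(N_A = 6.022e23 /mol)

Photons that must be absorbed: 1.43e-5 / 0.876 = 1.632e-5 mol.
Photon count: 1.632e-5 × 6.022e23 = 9.8e18.

9.8e18 photons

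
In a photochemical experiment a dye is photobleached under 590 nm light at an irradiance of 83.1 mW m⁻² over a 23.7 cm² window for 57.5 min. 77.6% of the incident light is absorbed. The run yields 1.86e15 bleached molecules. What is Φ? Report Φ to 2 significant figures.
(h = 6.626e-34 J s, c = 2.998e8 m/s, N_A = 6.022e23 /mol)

Product: 1.86e15 / 6.022e23 = 3.089e-9 mol.
Photon energy at 590 nm: hc/λ = (6.626e-34)(2.998e8)/(590e-9) = 3.367e-19 J.
Energy delivered: (83.1 mW m⁻²)(23.7e-4 m²)(3450 s) = 0.6795 J.
Photons incident: 0.6795 / 3.367e-19 = 2.018e18, i.e. 2.018e18/6.022e23 = 3.351e-6 mol.
Photons absorbed: 0.776 × 3.351e-6 = 2.600e-6 mol.
Φ = 3.089e-9 mol / 2.600e-6 mol photons = 0.0012.

Φ = 0.0012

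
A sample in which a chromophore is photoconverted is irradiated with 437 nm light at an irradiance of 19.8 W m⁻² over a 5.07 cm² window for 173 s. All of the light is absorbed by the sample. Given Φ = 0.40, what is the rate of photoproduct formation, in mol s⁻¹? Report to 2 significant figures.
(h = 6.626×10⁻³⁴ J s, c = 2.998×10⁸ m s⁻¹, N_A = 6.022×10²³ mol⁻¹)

1.5×10⁻⁸ mol s⁻¹

Photon energy at 437 nm: hc/λ = (6.626×10⁻³⁴)(2.998×10⁸)/(437×10⁻⁹) = 4.546×10⁻¹⁹ J.
Energy delivered: (19.8 W m⁻²)(5.07×10⁻⁴ m²)(173 s) = 1.737 J.
Photons incident: 1.737 / 4.546×10⁻¹⁹ = 3.821×10¹⁸, i.e. 3.821×10¹⁸/6.022×10²³ = 6.345×10⁻⁶ mol.
Product formed: 0.40 × 6.345×10⁻⁶ = 2.538×10⁻⁶ mol.
Rate: 2.538×10⁻⁶ / 173 s = 1.5×10⁻⁸ mol s⁻¹.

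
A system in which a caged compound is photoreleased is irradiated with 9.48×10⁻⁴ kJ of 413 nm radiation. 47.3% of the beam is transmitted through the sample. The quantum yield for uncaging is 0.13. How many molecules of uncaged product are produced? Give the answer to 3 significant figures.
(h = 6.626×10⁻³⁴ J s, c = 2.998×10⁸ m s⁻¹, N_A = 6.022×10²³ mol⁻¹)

1.35×10¹⁷ molecules

Photon energy at 413 nm: hc/λ = (6.626×10⁻³⁴)(2.998×10⁸)/(413×10⁻⁹) = 4.810×10⁻¹⁹ J.
Incident energy: 9.48×10⁻⁴ kJ = 0.948 J.
Photons incident: 0.948 / 4.810×10⁻¹⁹ = 1.971×10¹⁸, i.e. 1.971×10¹⁸/6.022×10²³ = 3.273×10⁻⁶ mol.
Fraction absorbed: 1 − 47.3/100 = 0.5270.
Photons absorbed: 0.5270 × 3.273×10⁻⁶ = 1.725×10⁻⁶ mol.
Product: Φ × n_abs = 0.13 × 1.725×10⁻⁶ = 2.243×10⁻⁷ mol.
As a count: 2.243×10⁻⁷ × 6.022×10²³ = 1.35×10¹⁷.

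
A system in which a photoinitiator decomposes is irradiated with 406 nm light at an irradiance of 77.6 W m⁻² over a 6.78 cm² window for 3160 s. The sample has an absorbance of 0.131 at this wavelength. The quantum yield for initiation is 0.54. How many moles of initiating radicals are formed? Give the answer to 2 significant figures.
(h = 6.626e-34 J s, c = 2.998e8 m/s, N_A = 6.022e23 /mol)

Photon energy at 406 nm: hc/λ = (6.626e-34)(2.998e8)/(406e-9) = 4.893e-19 J.
Energy delivered: (77.6 W m⁻²)(6.78e-4 m²)(3160 s) = 166.3 J.
Photons incident: 166.3 / 4.893e-19 = 3.399e20, i.e. 3.399e20/6.022e23 = 5.644e-4 mol.
Fraction absorbed: 1 − 10^(−0.131) = 0.2604.
Photons absorbed: 0.2604 × 5.644e-4 = 1.470e-4 mol.
Product: Φ × n_abs = 0.54 × 1.470e-4 = 7.938e-5 mol.

7.9e-5 mol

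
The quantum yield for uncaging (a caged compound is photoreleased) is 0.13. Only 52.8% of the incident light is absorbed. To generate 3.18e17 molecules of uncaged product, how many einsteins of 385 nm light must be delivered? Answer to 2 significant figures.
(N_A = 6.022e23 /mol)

7.7e-6 einstein

Product: 3.18e17 / 6.022e23 = 5.281e-7 mol.
Photons that must be absorbed: 5.281e-7 / 0.13 = 4.062e-6 mol.
Incident photons needed: 4.062e-6 / 0.528 = 7.693e-6 mol.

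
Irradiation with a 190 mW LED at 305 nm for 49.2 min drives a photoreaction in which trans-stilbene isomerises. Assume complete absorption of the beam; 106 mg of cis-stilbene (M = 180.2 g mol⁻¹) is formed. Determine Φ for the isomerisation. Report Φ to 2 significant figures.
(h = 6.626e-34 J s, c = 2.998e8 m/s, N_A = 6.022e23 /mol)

Product: 106 mg / 180.2 g mol⁻¹ = 5.882e-4 mol.
Photon energy at 305 nm: hc/λ = (6.626e-34)(2.998e8)/(305e-9) = 6.513e-19 J.
Energy delivered: (190 mW)(2952 s) = 560.9 J.
Photons incident: 560.9 / 6.513e-19 = 8.612e20, i.e. 8.612e20/6.022e23 = 0.001430 mol.
Φ = 5.882e-4 mol / 0.001430 mol photons = 0.41.

Φ = 0.41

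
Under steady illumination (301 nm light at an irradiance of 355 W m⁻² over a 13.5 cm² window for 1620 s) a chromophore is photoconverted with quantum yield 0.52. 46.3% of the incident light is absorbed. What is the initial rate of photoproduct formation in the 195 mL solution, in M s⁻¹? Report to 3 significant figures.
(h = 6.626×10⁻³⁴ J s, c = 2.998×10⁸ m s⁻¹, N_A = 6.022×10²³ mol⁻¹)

Photon energy at 301 nm: hc/λ = (6.626×10⁻³⁴)(2.998×10⁸)/(301×10⁻⁹) = 6.600×10⁻¹⁹ J.
Energy delivered: (355 W m⁻²)(13.5×10⁻⁴ m²)(1620 s) = 776.4 J.
Photons incident: 776.4 / 6.600×10⁻¹⁹ = 1.176×10²¹, i.e. 1.176×10²¹/6.022×10²³ = 0.001953 mol.
Photons absorbed: 0.463 × 0.001953 = 9.042×10⁻⁴ mol.
Product formed: 0.52 × 9.042×10⁻⁴ = 4.702×10⁻⁴ mol.
Rate: 4.702×10⁻⁴ mol / (1620 s × 0.195 L) = 1.49×10⁻⁶ M s⁻¹.

1.49×10⁻⁶ M s⁻¹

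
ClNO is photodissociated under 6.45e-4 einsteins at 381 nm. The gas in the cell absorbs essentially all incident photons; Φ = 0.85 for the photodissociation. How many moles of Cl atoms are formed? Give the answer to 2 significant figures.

5.5e-4 mol

Product: Φ × n_abs = 0.85 × 6.45e-4 = 5.482e-4 mol.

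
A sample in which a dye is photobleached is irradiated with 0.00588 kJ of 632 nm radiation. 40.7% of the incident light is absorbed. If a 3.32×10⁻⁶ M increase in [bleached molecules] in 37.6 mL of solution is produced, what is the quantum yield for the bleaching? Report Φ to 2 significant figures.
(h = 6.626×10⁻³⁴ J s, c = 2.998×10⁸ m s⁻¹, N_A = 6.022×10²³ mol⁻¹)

Φ = 0.0099

Product: (3.32×10⁻⁶ M)(0.0376 L) = 1.248×10⁻⁷ mol.
Photon energy at 632 nm: hc/λ = (6.626×10⁻³⁴)(2.998×10⁸)/(632×10⁻⁹) = 3.143×10⁻¹⁹ J.
Incident energy: 0.00588 kJ = 5.88 J.
Photons incident: 5.88 / 3.143×10⁻¹⁹ = 1.871×10¹⁹, i.e. 1.871×10¹⁹/6.022×10²³ = 3.107×10⁻⁵ mol.
Photons absorbed: 0.407 × 3.107×10⁻⁵ = 1.265×10⁻⁵ mol.
Φ = 1.248×10⁻⁷ mol / 1.265×10⁻⁵ mol photons = 0.0099.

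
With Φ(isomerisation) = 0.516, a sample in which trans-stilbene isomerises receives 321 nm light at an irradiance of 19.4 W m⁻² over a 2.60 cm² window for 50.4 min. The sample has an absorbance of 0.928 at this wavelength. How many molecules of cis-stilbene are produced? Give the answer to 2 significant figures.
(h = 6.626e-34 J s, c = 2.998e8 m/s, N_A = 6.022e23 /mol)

Photon energy at 321 nm: hc/λ = (6.626e-34)(2.998e8)/(321e-9) = 6.188e-19 J.
Energy delivered: (19.4 W m⁻²)(2.60e-4 m²)(3024 s) = 15.25 J.
Photons incident: 15.25 / 6.188e-19 = 2.464e19, i.e. 2.464e19/6.022e23 = 4.092e-5 mol.
Fraction absorbed: 1 − 10^(−0.928) = 0.8820.
Photons absorbed: 0.8820 × 4.092e-5 = 3.609e-5 mol.
Product: Φ × n_abs = 0.516 × 3.609e-5 = 1.862e-5 mol.
As a count: 1.862e-5 × 6.022e23 = 1.1e19.

1.1e19 molecules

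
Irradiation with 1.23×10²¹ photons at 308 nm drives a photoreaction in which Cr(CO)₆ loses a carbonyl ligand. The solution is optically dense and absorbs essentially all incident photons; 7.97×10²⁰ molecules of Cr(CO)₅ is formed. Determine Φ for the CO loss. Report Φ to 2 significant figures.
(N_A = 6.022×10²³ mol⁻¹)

Product: 7.97×10²⁰ / 6.022×10²³ = 0.001323 mol.
Moles of photons: 1.23×10²¹ / 6.022×10²³ = 0.002043 mol.
Φ = 0.001323 mol / 0.002043 mol photons = 0.65.

Φ = 0.65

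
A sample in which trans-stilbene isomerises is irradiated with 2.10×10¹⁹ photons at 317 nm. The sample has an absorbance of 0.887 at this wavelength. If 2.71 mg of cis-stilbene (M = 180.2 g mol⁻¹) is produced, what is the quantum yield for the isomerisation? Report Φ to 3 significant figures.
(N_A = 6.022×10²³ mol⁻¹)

Φ = 0.496

Product: 2.71 mg / 180.2 g mol⁻¹ = 1.504×10⁻⁵ mol.
Moles of photons: 2.10×10¹⁹ / 6.022×10²³ = 3.487×10⁻⁵ mol.
Fraction absorbed: 1 − 10^(−0.887) = 0.8703.
Photons absorbed: 0.8703 × 3.487×10⁻⁵ = 3.035×10⁻⁵ mol.
Φ = 1.504×10⁻⁵ mol / 3.035×10⁻⁵ mol photons = 0.496.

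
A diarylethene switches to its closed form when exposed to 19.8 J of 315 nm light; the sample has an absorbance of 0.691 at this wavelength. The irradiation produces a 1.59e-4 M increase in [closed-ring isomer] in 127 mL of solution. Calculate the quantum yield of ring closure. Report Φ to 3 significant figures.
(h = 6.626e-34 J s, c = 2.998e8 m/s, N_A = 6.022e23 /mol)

Φ = 0.486

Product: (1.59e-4 M)(0.127 L) = 2.019e-5 mol.
Photon energy at 315 nm: hc/λ = (6.626e-34)(2.998e8)/(315e-9) = 6.306e-19 J.
Photons incident: 19.8 / 6.306e-19 = 3.140e19, i.e. 3.140e19/6.022e23 = 5.214e-5 mol.
Fraction absorbed: 1 − 10^(−0.691) = 0.7963.
Photons absorbed: 0.7963 × 5.214e-5 = 4.152e-5 mol.
Φ = 2.019e-5 mol / 4.152e-5 mol photons = 0.486.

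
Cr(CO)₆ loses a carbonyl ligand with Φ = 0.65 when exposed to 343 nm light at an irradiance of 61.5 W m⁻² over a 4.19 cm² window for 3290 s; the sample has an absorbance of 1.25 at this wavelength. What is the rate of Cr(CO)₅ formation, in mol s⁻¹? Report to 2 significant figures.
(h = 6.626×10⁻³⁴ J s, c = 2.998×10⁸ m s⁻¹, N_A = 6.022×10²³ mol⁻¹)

4.5×10⁻⁸ mol s⁻¹

Photon energy at 343 nm: hc/λ = (6.626×10⁻³⁴)(2.998×10⁸)/(343×10⁻⁹) = 5.791×10⁻¹⁹ J.
Energy delivered: (61.5 W m⁻²)(4.19×10⁻⁴ m²)(3290 s) = 84.78 J.
Photons incident: 84.78 / 5.791×10⁻¹⁹ = 1.464×10²⁰, i.e. 1.464×10²⁰/6.022×10²³ = 2.431×10⁻⁴ mol.
Fraction absorbed: 1 − 10^(−1.25) = 0.9438.
Photons absorbed: 0.9438 × 2.431×10⁻⁴ = 2.294×10⁻⁴ mol.
Product formed: 0.65 × 2.294×10⁻⁴ = 1.491×10⁻⁴ mol.
Rate: 1.491×10⁻⁴ / 3290 s = 4.5×10⁻⁸ mol s⁻¹.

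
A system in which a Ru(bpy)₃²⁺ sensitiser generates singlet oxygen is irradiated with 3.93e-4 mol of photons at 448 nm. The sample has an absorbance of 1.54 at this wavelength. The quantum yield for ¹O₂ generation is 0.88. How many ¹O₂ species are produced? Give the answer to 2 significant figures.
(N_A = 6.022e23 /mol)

Fraction absorbed: 1 − 10^(−1.54) = 0.9712.
Photons absorbed: 0.9712 × 3.93e-4 = 3.817e-4 mol.
Product: Φ × n_abs = 0.88 × 3.817e-4 = 3.359e-4 mol.
As a count: 3.359e-4 × 6.022e23 = 2.0e20.

2.0e20 species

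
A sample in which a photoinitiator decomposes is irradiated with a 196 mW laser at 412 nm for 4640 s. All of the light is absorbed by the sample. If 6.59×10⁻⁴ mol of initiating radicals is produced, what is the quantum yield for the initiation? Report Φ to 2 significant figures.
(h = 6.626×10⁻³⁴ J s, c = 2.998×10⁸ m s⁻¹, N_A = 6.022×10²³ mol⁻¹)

Φ = 0.21

Photon energy at 412 nm: hc/λ = (6.626×10⁻³⁴)(2.998×10⁸)/(412×10⁻⁹) = 4.822×10⁻¹⁹ J.
Energy delivered: (196 mW)(4640 s) = 909.4 J.
Photons incident: 909.4 / 4.822×10⁻¹⁹ = 1.886×10²¹, i.e. 1.886×10²¹/6.022×10²³ = 0.003132 mol.
Φ = 6.59×10⁻⁴ mol / 0.003132 mol photons = 0.21.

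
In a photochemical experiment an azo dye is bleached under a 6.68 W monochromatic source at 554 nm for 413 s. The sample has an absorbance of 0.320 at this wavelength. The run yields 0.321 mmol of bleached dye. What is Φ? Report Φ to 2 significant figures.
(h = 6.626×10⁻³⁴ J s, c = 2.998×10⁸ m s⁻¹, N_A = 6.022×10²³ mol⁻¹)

Φ = 0.048

Product: 0.321 mmol = 3.21×10⁻⁴ mol.
Photon energy at 554 nm: hc/λ = (6.626×10⁻³⁴)(2.998×10⁸)/(554×10⁻⁹) = 3.586×10⁻¹⁹ J.
Energy delivered: (6.68 W)(413 s) = 2759 J.
Photons incident: 2759 / 3.586×10⁻¹⁹ = 7.694×10²¹, i.e. 7.694×10²¹/6.022×10²³ = 0.01278 mol.
Fraction absorbed: 1 − 10^(−0.320) = 0.5214.
Photons absorbed: 0.5214 × 0.01278 = 0.006663 mol.
Φ = 3.21×10⁻⁴ mol / 0.006663 mol photons = 0.048.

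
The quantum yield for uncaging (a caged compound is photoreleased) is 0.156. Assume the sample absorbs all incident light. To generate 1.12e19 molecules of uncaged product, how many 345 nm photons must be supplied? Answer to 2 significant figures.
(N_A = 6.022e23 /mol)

Product: 1.12e19 / 6.022e23 = 1.860e-5 mol.
Photons that must be absorbed: 1.860e-5 / 0.156 = 1.192e-4 mol.
Photon count: 1.192e-4 × 6.022e23 = 7.2e19.

7.2e19 photons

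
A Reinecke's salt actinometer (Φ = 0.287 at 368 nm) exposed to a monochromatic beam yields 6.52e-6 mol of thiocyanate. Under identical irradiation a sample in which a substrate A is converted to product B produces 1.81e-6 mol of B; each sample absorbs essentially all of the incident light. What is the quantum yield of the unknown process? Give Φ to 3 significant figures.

Φ = 0.0797

Photons absorbed by the actinometer: 6.52e-6 / 0.287 = 2.272e-5 mol.
Φ(unknown) = 1.81e-6 / 2.272e-5 = 0.0797.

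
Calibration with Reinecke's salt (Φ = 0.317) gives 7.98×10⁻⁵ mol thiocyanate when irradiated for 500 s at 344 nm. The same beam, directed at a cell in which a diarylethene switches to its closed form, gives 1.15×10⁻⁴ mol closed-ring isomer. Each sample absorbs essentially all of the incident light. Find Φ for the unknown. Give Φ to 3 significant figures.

Φ = 0.457

Photons absorbed by the actinometer: 7.98×10⁻⁵ / 0.317 = 2.517×10⁻⁴ mol.
Φ(unknown) = 1.15×10⁻⁴ / 2.517×10⁻⁴ = 0.457.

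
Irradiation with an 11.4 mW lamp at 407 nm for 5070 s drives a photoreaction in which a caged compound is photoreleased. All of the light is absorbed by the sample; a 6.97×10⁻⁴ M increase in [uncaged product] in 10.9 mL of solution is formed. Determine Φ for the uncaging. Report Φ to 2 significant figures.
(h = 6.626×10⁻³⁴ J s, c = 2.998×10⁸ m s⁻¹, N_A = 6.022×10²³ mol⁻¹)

Product: (6.97×10⁻⁴ M)(0.0109 L) = 7.597×10⁻⁶ mol.
Photon energy at 407 nm: hc/λ = (6.626×10⁻³⁴)(2.998×10⁸)/(407×10⁻⁹) = 4.881×10⁻¹⁹ J.
Energy delivered: (11.4 mW)(5070 s) = 57.80 J.
Photons incident: 57.80 / 4.881×10⁻¹⁹ = 1.184×10²⁰, i.e. 1.184×10²⁰/6.022×10²³ = 1.966×10⁻⁴ mol.
Φ = 7.597×10⁻⁶ mol / 1.966×10⁻⁴ mol photons = 0.039.

Φ = 0.039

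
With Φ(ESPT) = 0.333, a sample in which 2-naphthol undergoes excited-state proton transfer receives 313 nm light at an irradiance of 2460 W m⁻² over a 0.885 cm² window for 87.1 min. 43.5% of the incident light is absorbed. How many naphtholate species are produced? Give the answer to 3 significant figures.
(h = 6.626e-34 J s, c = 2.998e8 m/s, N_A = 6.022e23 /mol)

2.60e20 species

Photon energy at 313 nm: hc/λ = (6.626e-34)(2.998e8)/(313e-9) = 6.347e-19 J.
Energy delivered: (2460 W m⁻²)(0.885e-4 m²)(5226 s) = 1138 J.
Photons incident: 1138 / 6.347e-19 = 1.793e21, i.e. 1.793e21/6.022e23 = 0.002977 mol.
Photons absorbed: 0.435 × 0.002977 = 0.001295 mol.
Product: Φ × n_abs = 0.333 × 0.001295 = 4.312e-4 mol.
As a count: 4.312e-4 × 6.022e23 = 2.60e20.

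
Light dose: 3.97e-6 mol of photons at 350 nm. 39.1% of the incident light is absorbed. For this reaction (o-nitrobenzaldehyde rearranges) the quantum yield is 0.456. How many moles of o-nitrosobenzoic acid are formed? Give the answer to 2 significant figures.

Photons absorbed: 0.391 × 3.97e-6 = 1.552e-6 mol.
Product: Φ × n_abs = 0.456 × 1.552e-6 = 7.077e-7 mol.

7.1e-7 mol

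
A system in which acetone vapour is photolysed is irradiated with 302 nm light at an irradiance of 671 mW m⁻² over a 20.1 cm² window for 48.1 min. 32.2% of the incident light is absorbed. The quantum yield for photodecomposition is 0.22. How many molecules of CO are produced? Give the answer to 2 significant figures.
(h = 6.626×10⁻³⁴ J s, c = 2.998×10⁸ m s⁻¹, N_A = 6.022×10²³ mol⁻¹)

4.2×10¹⁷ molecules

Photon energy at 302 nm: hc/λ = (6.626×10⁻³⁴)(2.998×10⁸)/(302×10⁻⁹) = 6.578×10⁻¹⁹ J.
Energy delivered: (671 mW m⁻²)(20.1×10⁻⁴ m²)(2886 s) = 3.892 J.
Photons incident: 3.892 / 6.578×10⁻¹⁹ = 5.917×10¹⁸, i.e. 5.917×10¹⁸/6.022×10²³ = 9.826×10⁻⁶ mol.
Photons absorbed: 0.322 × 9.826×10⁻⁶ = 3.164×10⁻⁶ mol.
Product: Φ × n_abs = 0.22 × 3.164×10⁻⁶ = 6.961×10⁻⁷ mol.
As a count: 6.961×10⁻⁷ × 6.022×10²³ = 4.2×10¹⁷.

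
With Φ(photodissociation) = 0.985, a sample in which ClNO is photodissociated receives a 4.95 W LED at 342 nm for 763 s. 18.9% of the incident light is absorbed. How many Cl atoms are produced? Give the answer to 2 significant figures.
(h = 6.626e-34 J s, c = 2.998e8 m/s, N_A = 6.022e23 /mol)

Photon energy at 342 nm: hc/λ = (6.626e-34)(2.998e8)/(342e-9) = 5.808e-19 J.
Energy delivered: (4.95 W)(763 s) = 3777 J.
Photons incident: 3777 / 5.808e-19 = 6.503e21, i.e. 6.503e21/6.022e23 = 0.01080 mol.
Photons absorbed: 0.189 × 0.01080 = 0.002041 mol.
Product: Φ × n_abs = 0.985 × 0.002041 = 0.002010 mol.
As a count: 0.002010 × 6.022e23 = 1.2e21.

1.2e21 atoms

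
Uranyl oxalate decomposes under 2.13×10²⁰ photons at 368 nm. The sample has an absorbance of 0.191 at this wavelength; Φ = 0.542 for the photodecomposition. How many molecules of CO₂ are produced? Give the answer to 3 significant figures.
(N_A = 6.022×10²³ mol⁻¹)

4.11×10¹⁹ molecules

Moles of photons: 2.13×10²⁰ / 6.022×10²³ = 3.537×10⁻⁴ mol.
Fraction absorbed: 1 − 10^(−0.191) = 0.3558.
Photons absorbed: 0.3558 × 3.537×10⁻⁴ = 1.258×10⁻⁴ mol.
Product: Φ × n_abs = 0.542 × 1.258×10⁻⁴ = 6.818×10⁻⁵ mol.
As a count: 6.818×10⁻⁵ × 6.022×10²³ = 4.11×10¹⁹.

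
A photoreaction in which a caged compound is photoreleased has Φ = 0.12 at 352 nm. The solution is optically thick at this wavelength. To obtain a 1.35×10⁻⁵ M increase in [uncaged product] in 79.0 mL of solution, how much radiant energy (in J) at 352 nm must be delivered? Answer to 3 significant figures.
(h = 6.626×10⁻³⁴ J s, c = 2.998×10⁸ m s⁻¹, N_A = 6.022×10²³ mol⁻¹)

Product: (1.35×10⁻⁵ M)(0.079 L) = 1.066×10⁻⁶ mol.
Photons that must be absorbed: 1.066×10⁻⁶ / 0.12 = 8.883×10⁻⁶ mol.
Photon energy: hc/λ = 5.643×10⁻¹⁹ J; per mole, 3.398×10⁵ J mol⁻¹.
Energy required: 8.883×10⁻⁶ × 3.398×10⁵ = 3.02 J.

3.02 J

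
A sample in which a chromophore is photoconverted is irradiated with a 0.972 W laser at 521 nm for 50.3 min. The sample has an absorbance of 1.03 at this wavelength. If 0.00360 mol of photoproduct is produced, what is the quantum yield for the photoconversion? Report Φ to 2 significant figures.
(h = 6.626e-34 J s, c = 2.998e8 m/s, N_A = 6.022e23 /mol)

Photon energy at 521 nm: hc/λ = (6.626e-34)(2.998e8)/(521e-9) = 3.813e-19 J.
Energy delivered: (0.972 W)(3018 s) = 2933 J.
Photons incident: 2933 / 3.813e-19 = 7.692e21, i.e. 7.692e21/6.022e23 = 0.01277 mol.
Fraction absorbed: 1 − 10^(−1.03) = 0.9067.
Photons absorbed: 0.9067 × 0.01277 = 0.01158 mol.
Φ = 0.00360 mol / 0.01158 mol photons = 0.31.

Φ = 0.31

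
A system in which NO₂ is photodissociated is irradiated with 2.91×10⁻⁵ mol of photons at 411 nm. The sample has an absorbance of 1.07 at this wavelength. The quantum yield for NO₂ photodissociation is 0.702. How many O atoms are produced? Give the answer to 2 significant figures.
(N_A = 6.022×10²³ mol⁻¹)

Fraction absorbed: 1 − 10^(−1.07) = 0.9149.
Photons absorbed: 0.9149 × 2.91×10⁻⁵ = 2.662×10⁻⁵ mol.
Product: Φ × n_abs = 0.702 × 2.662×10⁻⁵ = 1.869×10⁻⁵ mol.
As a count: 1.869×10⁻⁵ × 6.022×10²³ = 1.1×10¹⁹.

1.1×10¹⁹ atoms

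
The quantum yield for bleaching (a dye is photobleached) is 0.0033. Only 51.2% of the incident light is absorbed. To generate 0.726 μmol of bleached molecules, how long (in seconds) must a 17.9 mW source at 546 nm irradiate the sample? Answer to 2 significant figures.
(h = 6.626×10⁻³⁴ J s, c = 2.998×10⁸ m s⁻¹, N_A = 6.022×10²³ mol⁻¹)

Product: 0.726 μmol = 7.26×10⁻⁷ mol.
Photons that must be absorbed: 7.26×10⁻⁷ / 0.0033 = 2.200×10⁻⁴ mol.
Incident photons needed: 2.200×10⁻⁴ / 0.512 = 4.297×10⁻⁴ mol.
Photon energy: hc/λ = 3.638×10⁻¹⁹ J; per mole, 2.191×10⁵ J mol⁻¹.
Energy required: 4.297×10⁻⁴ × 2.191×10⁵ = 94.15 J.
Time: 94.15 J / 0.0179 W = 5300 s.

t ≈ 5300 s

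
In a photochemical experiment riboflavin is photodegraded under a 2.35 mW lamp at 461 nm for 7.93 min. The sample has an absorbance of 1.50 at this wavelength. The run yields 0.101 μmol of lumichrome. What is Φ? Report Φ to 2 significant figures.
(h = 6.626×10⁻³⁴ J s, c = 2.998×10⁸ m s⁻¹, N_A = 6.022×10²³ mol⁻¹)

Product: 0.101 μmol = 1.01×10⁻⁷ mol.
Photon energy at 461 nm: hc/λ = (6.626×10⁻³⁴)(2.998×10⁸)/(461×10⁻⁹) = 4.309×10⁻¹⁹ J.
Energy delivered: (2.35 mW)(475.8 s) = 1.118 J.
Photons incident: 1.118 / 4.309×10⁻¹⁹ = 2.595×10¹⁸, i.e. 2.595×10¹⁸/6.022×10²³ = 4.309×10⁻⁶ mol.
Fraction absorbed: 1 − 10^(−1.50) = 0.9684.
Photons absorbed: 0.9684 × 4.309×10⁻⁶ = 4.173×10⁻⁶ mol.
Φ = 1.01×10⁻⁷ mol / 4.173×10⁻⁶ mol photons = 0.024.

Φ = 0.024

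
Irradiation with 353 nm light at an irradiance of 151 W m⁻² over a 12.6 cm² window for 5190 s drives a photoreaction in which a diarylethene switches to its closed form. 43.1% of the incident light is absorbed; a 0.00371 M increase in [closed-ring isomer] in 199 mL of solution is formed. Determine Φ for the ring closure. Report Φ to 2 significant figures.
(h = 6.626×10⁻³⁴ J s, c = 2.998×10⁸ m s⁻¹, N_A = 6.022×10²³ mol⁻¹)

Product: (0.00371 M)(0.199 L) = 7.383×10⁻⁴ mol.
Photon energy at 353 nm: hc/λ = (6.626×10⁻³⁴)(2.998×10⁸)/(353×10⁻⁹) = 5.627×10⁻¹⁹ J.
Energy delivered: (151 W m⁻²)(12.6×10⁻⁴ m²)(5190 s) = 987.4 J.
Photons incident: 987.4 / 5.627×10⁻¹⁹ = 1.755×10²¹, i.e. 1.755×10²¹/6.022×10²³ = 0.002914 mol.
Photons absorbed: 0.431 × 0.002914 = 0.001256 mol.
Φ = 7.383×10⁻⁴ mol / 0.001256 mol photons = 0.59.

Φ = 0.59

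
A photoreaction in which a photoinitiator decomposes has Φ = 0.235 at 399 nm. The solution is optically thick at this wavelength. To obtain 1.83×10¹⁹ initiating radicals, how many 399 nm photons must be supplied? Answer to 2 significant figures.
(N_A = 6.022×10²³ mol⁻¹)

Product: 1.83×10¹⁹ / 6.022×10²³ = 3.039×10⁻⁵ mol.
Photons that must be absorbed: 3.039×10⁻⁵ / 0.235 = 1.293×10⁻⁴ mol.
Photon count: 1.293×10⁻⁴ × 6.022×10²³ = 7.8×10¹⁹.

7.8×10¹⁹ photons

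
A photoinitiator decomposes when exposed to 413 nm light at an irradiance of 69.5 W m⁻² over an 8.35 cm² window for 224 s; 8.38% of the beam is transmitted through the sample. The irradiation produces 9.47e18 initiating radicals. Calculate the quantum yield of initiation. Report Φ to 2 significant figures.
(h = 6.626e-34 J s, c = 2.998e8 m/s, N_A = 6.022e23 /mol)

Φ = 0.38

Product: 9.47e18 / 6.022e23 = 1.573e-5 mol.
Photon energy at 413 nm: hc/λ = (6.626e-34)(2.998e8)/(413e-9) = 4.810e-19 J.
Energy delivered: (69.5 W m⁻²)(8.35e-4 m²)(224 s) = 13.00 J.
Photons incident: 13.00 / 4.810e-19 = 2.703e19, i.e. 2.703e19/6.022e23 = 4.489e-5 mol.
Fraction absorbed: 1 − 8.38/100 = 0.9162.
Photons absorbed: 0.9162 × 4.489e-5 = 4.113e-5 mol.
Φ = 1.573e-5 mol / 4.113e-5 mol photons = 0.38.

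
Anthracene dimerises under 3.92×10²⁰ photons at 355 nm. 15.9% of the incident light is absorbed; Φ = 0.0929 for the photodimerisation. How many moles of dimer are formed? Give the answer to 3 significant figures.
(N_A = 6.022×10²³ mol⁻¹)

Moles of photons: 3.92×10²⁰ / 6.022×10²³ = 6.509×10⁻⁴ mol.
Photons absorbed: 0.159 × 6.509×10⁻⁴ = 1.035×10⁻⁴ mol.
Product: Φ × n_abs = 0.0929 × 1.035×10⁻⁴ = 9.615×10⁻⁶ mol.

9.62×10⁻⁶ mol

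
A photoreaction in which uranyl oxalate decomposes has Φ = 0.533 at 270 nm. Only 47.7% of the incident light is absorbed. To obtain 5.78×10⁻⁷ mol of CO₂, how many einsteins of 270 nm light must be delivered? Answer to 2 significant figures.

Photons that must be absorbed: 5.78×10⁻⁷ / 0.533 = 1.084×10⁻⁶ mol.
Incident photons needed: 1.084×10⁻⁶ / 0.477 = 2.273×10⁻⁶ mol.

2.3×10⁻⁶ einstein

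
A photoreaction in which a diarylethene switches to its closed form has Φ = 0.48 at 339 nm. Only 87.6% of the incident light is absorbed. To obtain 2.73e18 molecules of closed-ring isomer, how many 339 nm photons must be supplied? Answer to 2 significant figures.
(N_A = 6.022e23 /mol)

6.5e18 photons

Product: 2.73e18 / 6.022e23 = 4.533e-6 mol.
Photons that must be absorbed: 4.533e-6 / 0.48 = 9.444e-6 mol.
Incident photons needed: 9.444e-6 / 0.876 = 1.078e-5 mol.
Photon count: 1.078e-5 × 6.022e23 = 6.5e18.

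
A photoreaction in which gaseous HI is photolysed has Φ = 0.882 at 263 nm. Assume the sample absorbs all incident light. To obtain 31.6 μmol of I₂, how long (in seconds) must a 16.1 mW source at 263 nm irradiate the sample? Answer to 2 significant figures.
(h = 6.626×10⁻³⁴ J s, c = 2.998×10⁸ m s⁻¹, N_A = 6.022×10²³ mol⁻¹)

t ≈ 1000 s

Product: 31.6 μmol = 3.16×10⁻⁵ mol.
Photons that must be absorbed: 3.16×10⁻⁵ / 0.882 = 3.583×10⁻⁵ mol.
Photon energy: hc/λ = 7.553×10⁻¹⁹ J; per mole, 4.548×10⁵ J mol⁻¹.
Energy required: 3.583×10⁻⁵ × 4.548×10⁵ = 16.30 J.
Time: 16.30 J / 0.0161 W = 1000 s.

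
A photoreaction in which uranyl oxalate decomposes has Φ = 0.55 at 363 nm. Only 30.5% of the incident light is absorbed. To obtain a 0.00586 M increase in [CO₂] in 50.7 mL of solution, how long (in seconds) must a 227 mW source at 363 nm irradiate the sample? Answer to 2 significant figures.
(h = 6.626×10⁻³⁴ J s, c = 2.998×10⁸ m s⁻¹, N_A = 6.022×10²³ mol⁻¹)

Product: (0.00586 M)(0.0507 L) = 2.971×10⁻⁴ mol.
Photons that must be absorbed: 2.971×10⁻⁴ / 0.55 = 5.402×10⁻⁴ mol.
Incident photons needed: 5.402×10⁻⁴ / 0.305 = 0.001771 mol.
Photon energy: hc/λ = 5.472×10⁻¹⁹ J; per mole, 3.295×10⁵ J mol⁻¹.
Energy required: 0.001771 × 3.295×10⁵ = 583.5 J.
Time: 583.5 J / 0.227 W = 2600 s.

t ≈ 2600 s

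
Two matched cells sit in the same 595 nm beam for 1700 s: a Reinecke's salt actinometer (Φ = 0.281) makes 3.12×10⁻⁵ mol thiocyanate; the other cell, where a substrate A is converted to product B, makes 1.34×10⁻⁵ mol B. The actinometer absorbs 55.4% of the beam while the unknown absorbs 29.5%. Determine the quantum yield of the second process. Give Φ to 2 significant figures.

Photons absorbed by the actinometer: 3.12×10⁻⁵ / 0.281 = 1.110×10⁻⁴ mol.
Incident flux: 1.110×10⁻⁴ / 0.554 = 2.004×10⁻⁴ einstein.
Absorbed by unknown: 0.295 × 2.004×10⁻⁴ = 5.912×10⁻⁵ mol.
Φ(unknown) = 1.34×10⁻⁵ / 5.912×10⁻⁵ = 0.23.

Φ = 0.23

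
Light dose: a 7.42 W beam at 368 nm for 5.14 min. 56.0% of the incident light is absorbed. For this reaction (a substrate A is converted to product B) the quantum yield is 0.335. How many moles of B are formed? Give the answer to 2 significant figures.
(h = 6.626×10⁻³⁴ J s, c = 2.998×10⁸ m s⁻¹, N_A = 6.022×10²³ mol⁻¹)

0.0013 mol

Photon energy at 368 nm: hc/λ = (6.626×10⁻³⁴)(2.998×10⁸)/(368×10⁻⁹) = 5.398×10⁻¹⁹ J.
Energy delivered: (7.42 W)(308.4 s) = 2288 J.
Photons incident: 2288 / 5.398×10⁻¹⁹ = 4.239×10²¹, i.e. 4.239×10²¹/6.022×10²³ = 0.007039 mol.
Photons absorbed: 0.560 × 0.007039 = 0.003942 mol.
Product: Φ × n_abs = 0.335 × 0.003942 = 0.001321 mol.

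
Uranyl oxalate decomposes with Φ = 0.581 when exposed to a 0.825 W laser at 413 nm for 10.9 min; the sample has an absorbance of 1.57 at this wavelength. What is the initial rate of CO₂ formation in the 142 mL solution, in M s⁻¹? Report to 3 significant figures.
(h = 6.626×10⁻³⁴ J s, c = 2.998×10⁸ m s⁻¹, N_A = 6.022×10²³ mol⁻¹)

Photon energy at 413 nm: hc/λ = (6.626×10⁻³⁴)(2.998×10⁸)/(413×10⁻⁹) = 4.810×10⁻¹⁹ J.
Energy delivered: (0.825 W)(654 s) = 539.6 J.
Photons incident: 539.6 / 4.810×10⁻¹⁹ = 1.122×10²¹, i.e. 1.122×10²¹/6.022×10²³ = 0.001863 mol.
Fraction absorbed: 1 − 10^(−1.57) = 0.9731.
Photons absorbed: 0.9731 × 0.001863 = 0.001813 mol.
Product formed: 0.581 × 0.001813 = 0.001053 mol.
Rate: 0.001053 mol / (654 s × 0.142 L) = 1.13×10⁻⁵ M s⁻¹.

1.13×10⁻⁵ M s⁻¹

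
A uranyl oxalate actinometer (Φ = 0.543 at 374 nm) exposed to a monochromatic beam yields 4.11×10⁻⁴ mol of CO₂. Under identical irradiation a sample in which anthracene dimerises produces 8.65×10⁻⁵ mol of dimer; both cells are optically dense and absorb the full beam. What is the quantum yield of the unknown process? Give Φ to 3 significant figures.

Φ = 0.114

Photons absorbed by the actinometer: 4.11×10⁻⁴ / 0.543 = 7.569×10⁻⁴ mol.
Φ(unknown) = 8.65×10⁻⁵ / 7.569×10⁻⁴ = 0.114.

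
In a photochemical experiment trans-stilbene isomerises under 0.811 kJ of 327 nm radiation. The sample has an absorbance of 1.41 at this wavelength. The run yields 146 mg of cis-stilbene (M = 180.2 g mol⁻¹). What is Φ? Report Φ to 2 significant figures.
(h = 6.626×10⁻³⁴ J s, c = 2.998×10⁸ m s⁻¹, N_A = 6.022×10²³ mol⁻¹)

Φ = 0.38

Product: 146 mg / 180.2 g mol⁻¹ = 8.102×10⁻⁴ mol.
Photon energy at 327 nm: hc/λ = (6.626×10⁻³⁴)(2.998×10⁸)/(327×10⁻⁹) = 6.075×10⁻¹⁹ J.
Incident energy: 0.811 kJ = 811 J.
Photons incident: 811 / 6.075×10⁻¹⁹ = 1.335×10²¹, i.e. 1.335×10²¹/6.022×10²³ = 0.002217 mol.
Fraction absorbed: 1 − 10^(−1.41) = 0.9611.
Photons absorbed: 0.9611 × 0.002217 = 0.002131 mol.
Φ = 8.102×10⁻⁴ mol / 0.002131 mol photons = 0.38.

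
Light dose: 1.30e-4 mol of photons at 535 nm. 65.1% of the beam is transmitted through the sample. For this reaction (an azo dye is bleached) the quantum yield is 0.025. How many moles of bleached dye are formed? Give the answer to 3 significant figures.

Fraction absorbed: 1 − 65.1/100 = 0.3490.
Photons absorbed: 0.3490 × 1.30e-4 = 4.537e-5 mol.
Product: Φ × n_abs = 0.025 × 4.537e-5 = 1.134e-6 mol.

1.13e-6 mol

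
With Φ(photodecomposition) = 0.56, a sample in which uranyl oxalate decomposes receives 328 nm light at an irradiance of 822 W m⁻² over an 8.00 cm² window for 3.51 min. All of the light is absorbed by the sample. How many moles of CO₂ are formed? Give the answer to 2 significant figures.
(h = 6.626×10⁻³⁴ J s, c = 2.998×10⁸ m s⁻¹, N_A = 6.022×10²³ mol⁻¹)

2.1×10⁻⁴ mol

Photon energy at 328 nm: hc/λ = (6.626×10⁻³⁴)(2.998×10⁸)/(328×10⁻⁹) = 6.056×10⁻¹⁹ J.
Energy delivered: (822 W m⁻²)(8.00×10⁻⁴ m²)(210.6 s) = 138.5 J.
Photons incident: 138.5 / 6.056×10⁻¹⁹ = 2.287×10²⁰, i.e. 2.287×10²⁰/6.022×10²³ = 3.798×10⁻⁴ mol.
Product: Φ × n_abs = 0.56 × 3.798×10⁻⁴ = 2.127×10⁻⁴ mol.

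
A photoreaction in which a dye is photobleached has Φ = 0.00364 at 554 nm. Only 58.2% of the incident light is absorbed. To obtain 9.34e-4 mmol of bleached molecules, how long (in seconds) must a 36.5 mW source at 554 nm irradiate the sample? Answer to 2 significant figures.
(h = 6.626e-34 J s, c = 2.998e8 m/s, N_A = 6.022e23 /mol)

Product: 9.34e-4 mmol = 9.34e-7 mol.
Photons that must be absorbed: 9.34e-7 / 0.00364 = 2.566e-4 mol.
Incident photons needed: 2.566e-4 / 0.582 = 4.409e-4 mol.
Photon energy: hc/λ = 3.586e-19 J; per mole, 2.159e5 J mol⁻¹.
Energy required: 4.409e-4 × 2.159e5 = 95.19 J.
Time: 95.19 J / 0.0365 W = 2600 s.

t ≈ 2600 s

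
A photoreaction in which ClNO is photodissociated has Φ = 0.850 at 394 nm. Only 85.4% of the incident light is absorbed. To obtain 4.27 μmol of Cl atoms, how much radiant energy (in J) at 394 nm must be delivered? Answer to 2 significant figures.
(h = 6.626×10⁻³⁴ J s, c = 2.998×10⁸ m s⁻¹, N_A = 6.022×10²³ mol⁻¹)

1.8 J

Product: 4.27 μmol = 4.27×10⁻⁶ mol.
Photons that must be absorbed: 4.27×10⁻⁶ / 0.850 = 5.024×10⁻⁶ mol.
Incident photons needed: 5.024×10⁻⁶ / 0.854 = 5.883×10⁻⁶ mol.
Photon energy: hc/λ = 5.042×10⁻¹⁹ J; per mole, 3.036×10⁵ J mol⁻¹.
Energy required: 5.883×10⁻⁶ × 3.036×10⁵ = 1.8 J.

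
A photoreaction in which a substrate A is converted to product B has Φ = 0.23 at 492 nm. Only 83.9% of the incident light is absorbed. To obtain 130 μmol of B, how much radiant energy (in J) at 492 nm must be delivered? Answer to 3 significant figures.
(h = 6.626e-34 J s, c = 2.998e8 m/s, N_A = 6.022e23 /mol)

Product: 130 μmol = 1.30e-4 mol.
Photons that must be absorbed: 1.30e-4 / 0.23 = 5.652e-4 mol.
Incident photons needed: 5.652e-4 / 0.839 = 6.737e-4 mol.
Photon energy: hc/λ = 4.038e-19 J; per mole, 2.432e5 J mol⁻¹.
Energy required: 6.737e-4 × 2.432e5 = 164 J.

164 J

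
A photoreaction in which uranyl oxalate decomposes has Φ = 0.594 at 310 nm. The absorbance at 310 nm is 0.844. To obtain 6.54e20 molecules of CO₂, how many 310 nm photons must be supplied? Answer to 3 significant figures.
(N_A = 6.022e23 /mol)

1.29e21 photons

Product: 6.54e20 / 6.022e23 = 0.001086 mol.
Photons that must be absorbed: 0.001086 / 0.594 = 0.001828 mol.
Fraction absorbed: 1 − 10^(−0.844) = 0.8568.
Incident photons needed: 0.001828 / 0.8568 = 0.002134 mol.
Photon count: 0.002134 × 6.022e23 = 1.29e21.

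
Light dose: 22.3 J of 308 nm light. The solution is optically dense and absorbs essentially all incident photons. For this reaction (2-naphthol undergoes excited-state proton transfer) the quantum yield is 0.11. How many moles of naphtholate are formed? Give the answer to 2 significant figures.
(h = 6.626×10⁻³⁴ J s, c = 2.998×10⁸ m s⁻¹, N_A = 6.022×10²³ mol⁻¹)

6.3×10⁻⁶ mol

Photon energy at 308 nm: hc/λ = (6.626×10⁻³⁴)(2.998×10⁸)/(308×10⁻⁹) = 6.450×10⁻¹⁹ J.
Photons incident: 22.3 / 6.450×10⁻¹⁹ = 3.457×10¹⁹, i.e. 3.457×10¹⁹/6.022×10²³ = 5.741×10⁻⁵ mol.
Product: Φ × n_abs = 0.11 × 5.741×10⁻⁵ = 6.315×10⁻⁶ mol.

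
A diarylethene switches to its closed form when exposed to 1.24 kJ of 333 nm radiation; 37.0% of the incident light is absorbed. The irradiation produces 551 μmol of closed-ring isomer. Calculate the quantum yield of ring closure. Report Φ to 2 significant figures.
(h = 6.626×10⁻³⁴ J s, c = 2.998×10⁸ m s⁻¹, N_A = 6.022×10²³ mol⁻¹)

Φ = 0.43

Product: 551 μmol = 5.51×10⁻⁴ mol.
Photon energy at 333 nm: hc/λ = (6.626×10⁻³⁴)(2.998×10⁸)/(333×10⁻⁹) = 5.965×10⁻¹⁹ J.
Incident energy: 1.24 kJ = 1240 J.
Photons incident: 1240 / 5.965×10⁻¹⁹ = 2.079×10²¹, i.e. 2.079×10²¹/6.022×10²³ = 0.003452 mol.
Photons absorbed: 0.370 × 0.003452 = 0.001277 mol.
Φ = 5.51×10⁻⁴ mol / 0.001277 mol photons = 0.43.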